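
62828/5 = 62828/5=12565.60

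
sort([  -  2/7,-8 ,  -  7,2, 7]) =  [ - 8, - 7, - 2/7, 2  ,  7 ] 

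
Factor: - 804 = -2^2*3^1*67^1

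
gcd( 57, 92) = 1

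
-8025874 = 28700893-36726767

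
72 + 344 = 416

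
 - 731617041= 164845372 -896462413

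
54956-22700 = 32256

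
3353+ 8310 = 11663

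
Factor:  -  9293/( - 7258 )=2^ ( - 1 )*19^( - 1)*191^( - 1)*9293^1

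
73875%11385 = 5565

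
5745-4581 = 1164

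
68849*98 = 6747202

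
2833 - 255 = 2578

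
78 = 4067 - 3989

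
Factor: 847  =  7^1*11^2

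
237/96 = 79/32 = 2.47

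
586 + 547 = 1133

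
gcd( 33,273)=3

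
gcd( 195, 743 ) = 1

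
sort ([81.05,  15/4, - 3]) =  [-3,15/4,81.05] 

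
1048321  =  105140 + 943181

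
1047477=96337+951140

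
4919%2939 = 1980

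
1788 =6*298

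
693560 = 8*86695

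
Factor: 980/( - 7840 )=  - 2^(- 3 ) = -1/8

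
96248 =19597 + 76651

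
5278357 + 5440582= 10718939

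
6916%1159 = 1121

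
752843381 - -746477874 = 1499321255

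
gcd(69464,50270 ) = 914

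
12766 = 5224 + 7542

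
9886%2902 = 1180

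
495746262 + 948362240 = 1444108502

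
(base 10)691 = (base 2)1010110011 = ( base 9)847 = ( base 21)1BJ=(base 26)10f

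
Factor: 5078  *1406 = 2^2 *19^1*37^1*2539^1 = 7139668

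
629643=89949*7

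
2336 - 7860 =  - 5524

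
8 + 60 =68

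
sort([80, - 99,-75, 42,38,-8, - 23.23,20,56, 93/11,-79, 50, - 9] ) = [ - 99, - 79, - 75, - 23.23, - 9, - 8,93/11,20, 38,42,50, 56,80 ]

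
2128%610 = 298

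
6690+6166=12856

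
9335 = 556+8779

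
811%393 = 25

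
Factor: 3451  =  7^1*17^1*29^1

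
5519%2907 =2612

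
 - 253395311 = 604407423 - 857802734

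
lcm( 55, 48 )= 2640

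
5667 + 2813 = 8480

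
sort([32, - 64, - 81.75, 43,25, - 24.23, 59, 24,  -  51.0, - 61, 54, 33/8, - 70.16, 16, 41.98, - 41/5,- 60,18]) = [ - 81.75,  -  70.16, - 64, - 61,-60, - 51.0, - 24.23, - 41/5, 33/8,16, 18, 24, 25,32, 41.98, 43,  54, 59]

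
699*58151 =40647549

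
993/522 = 1 + 157/174 = 1.90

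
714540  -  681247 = 33293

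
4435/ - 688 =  - 4435/688= -  6.45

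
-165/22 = -8 + 1/2 = -  7.50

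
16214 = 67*242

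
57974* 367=21276458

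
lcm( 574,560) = 22960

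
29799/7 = 4257=4257.00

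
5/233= 5/233 = 0.02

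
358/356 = 1 + 1/178  =  1.01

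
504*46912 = 23643648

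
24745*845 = 20909525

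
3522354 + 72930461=76452815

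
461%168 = 125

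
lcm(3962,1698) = 11886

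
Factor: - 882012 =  - 2^2*3^1*31^1*2371^1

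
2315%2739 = 2315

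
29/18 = 29/18 = 1.61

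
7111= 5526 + 1585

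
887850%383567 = 120716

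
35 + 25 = 60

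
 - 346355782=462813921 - 809169703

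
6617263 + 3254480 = 9871743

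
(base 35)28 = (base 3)2220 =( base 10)78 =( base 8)116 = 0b1001110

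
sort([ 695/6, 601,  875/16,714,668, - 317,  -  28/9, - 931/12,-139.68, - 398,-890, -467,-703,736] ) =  [- 890,-703, - 467,  -  398, - 317, - 139.68,- 931/12,- 28/9 , 875/16,  695/6, 601,  668,714, 736] 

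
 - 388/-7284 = 97/1821=0.05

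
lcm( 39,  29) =1131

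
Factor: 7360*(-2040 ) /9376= - 2^4*3^1*5^2*17^1*23^1*293^( - 1 )=- 469200/293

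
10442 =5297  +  5145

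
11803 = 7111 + 4692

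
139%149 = 139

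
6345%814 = 647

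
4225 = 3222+1003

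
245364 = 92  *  2667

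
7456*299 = 2229344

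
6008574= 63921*94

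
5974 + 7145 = 13119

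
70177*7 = 491239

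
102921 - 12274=90647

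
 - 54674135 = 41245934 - 95920069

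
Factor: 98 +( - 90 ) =2^3 =8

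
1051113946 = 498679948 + 552433998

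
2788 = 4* 697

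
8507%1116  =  695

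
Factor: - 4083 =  - 3^1*1361^1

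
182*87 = 15834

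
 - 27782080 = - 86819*320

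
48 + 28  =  76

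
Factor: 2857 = 2857^1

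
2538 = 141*18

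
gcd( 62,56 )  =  2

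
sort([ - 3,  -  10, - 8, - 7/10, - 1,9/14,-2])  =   [ - 10, -8, - 3,-2,-1,-7/10 , 9/14]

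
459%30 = 9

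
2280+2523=4803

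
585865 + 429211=1015076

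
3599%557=257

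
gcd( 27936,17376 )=96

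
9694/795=12 + 154/795 = 12.19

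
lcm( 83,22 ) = 1826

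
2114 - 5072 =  - 2958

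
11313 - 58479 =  - 47166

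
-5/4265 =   -  1 + 852/853 = - 0.00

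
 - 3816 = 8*( - 477)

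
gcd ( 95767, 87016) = 1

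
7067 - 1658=5409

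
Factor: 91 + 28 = 7^1*17^1 = 119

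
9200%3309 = 2582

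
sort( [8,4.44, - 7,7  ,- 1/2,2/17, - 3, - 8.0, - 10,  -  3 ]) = [ - 10,  -  8.0,  -  7,  -  3, - 3,-1/2,2/17 , 4.44, 7,8]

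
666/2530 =333/1265 = 0.26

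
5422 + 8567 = 13989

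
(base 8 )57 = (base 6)115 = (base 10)47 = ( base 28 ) 1J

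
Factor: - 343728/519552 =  - 217/328= - 2^(- 3 ) * 7^1*31^1*41^( - 1 ) 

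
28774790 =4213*6830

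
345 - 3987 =  -  3642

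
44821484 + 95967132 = 140788616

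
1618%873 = 745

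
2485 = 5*497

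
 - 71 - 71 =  - 142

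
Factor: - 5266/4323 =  - 2^1*3^(  -  1 )*11^(-1)*131^( -1) * 2633^1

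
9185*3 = 27555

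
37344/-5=- 7469 + 1/5 =- 7468.80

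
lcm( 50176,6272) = 50176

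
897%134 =93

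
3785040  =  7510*504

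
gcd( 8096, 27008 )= 32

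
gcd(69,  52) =1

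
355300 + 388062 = 743362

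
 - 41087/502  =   - 82 + 77/502 =- 81.85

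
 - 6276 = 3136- 9412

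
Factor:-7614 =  - 2^1*3^4* 47^1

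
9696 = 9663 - -33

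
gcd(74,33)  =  1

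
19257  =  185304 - 166047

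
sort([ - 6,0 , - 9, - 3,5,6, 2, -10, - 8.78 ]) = [ - 10,-9, - 8.78,-6,-3,0,2, 5 , 6 ]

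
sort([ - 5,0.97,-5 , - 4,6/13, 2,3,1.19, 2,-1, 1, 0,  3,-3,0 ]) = [ - 5,-5, -4, - 3, - 1,0,0,6/13, 0.97,1,1.19,2,  2,3,3]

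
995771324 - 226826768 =768944556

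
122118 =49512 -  - 72606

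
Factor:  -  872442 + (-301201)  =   - 1173643 = - 89^1 * 13187^1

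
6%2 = 0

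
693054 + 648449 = 1341503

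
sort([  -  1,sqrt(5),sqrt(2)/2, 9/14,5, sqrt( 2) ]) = [-1,  9/14, sqrt(2)/2 , sqrt(2),sqrt(5 ),5 ]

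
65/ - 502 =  - 1 + 437/502  =  -0.13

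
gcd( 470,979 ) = 1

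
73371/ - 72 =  - 1020 + 23/24 = - 1019.04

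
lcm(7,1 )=7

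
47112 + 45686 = 92798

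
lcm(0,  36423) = 0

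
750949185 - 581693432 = 169255753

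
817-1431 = -614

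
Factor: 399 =3^1*7^1*19^1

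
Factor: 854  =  2^1*7^1*61^1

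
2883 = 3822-939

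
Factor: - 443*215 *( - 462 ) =44003190 = 2^1*3^1*5^1*7^1 *11^1*43^1*443^1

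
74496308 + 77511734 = 152008042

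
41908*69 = 2891652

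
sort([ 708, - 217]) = [ - 217,  708]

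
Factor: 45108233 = 73^1*109^1*5669^1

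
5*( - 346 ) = - 1730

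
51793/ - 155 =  - 335+132/155= - 334.15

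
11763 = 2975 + 8788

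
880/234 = 3+ 89/117 = 3.76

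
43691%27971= 15720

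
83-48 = 35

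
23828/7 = 3404= 3404.00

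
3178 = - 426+3604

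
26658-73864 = - 47206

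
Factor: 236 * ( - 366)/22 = -43188/11 = -2^2*3^1*11^(-1 )*59^1*61^1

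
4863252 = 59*82428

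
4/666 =2/333 = 0.01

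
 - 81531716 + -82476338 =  - 164008054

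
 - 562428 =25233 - 587661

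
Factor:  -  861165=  - 3^3*5^1*6379^1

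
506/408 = 253/204 = 1.24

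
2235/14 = 159 + 9/14 = 159.64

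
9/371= 9/371 = 0.02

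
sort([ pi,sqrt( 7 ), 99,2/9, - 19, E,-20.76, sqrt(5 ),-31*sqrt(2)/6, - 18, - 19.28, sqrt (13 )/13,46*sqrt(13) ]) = [ - 20.76, - 19.28,- 19, - 18, - 31*sqrt( 2 )/6, 2/9,sqrt (13)/13, sqrt(5), sqrt ( 7) , E, pi,99, 46*sqrt(13 ) ]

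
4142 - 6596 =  - 2454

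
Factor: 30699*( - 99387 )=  - 3051081513 = - 3^9*379^1*409^1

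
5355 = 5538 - 183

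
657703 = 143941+513762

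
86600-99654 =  - 13054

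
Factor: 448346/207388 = 2^( - 1)  *  139^(-1 )*601^1 = 601/278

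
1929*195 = 376155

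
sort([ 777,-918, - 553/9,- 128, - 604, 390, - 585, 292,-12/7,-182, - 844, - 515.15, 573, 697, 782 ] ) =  [ - 918,  -  844, - 604, - 585, -515.15 ,-182,  -  128, - 553/9,  -  12/7,292, 390, 573,697, 777,782]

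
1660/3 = 1660/3 = 553.33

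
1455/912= 1 + 181/304 = 1.60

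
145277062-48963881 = 96313181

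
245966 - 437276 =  - 191310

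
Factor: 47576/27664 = 2^( - 1)*7^(  -  1)*13^ ( - 1) * 313^1 = 313/182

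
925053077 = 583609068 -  - 341444009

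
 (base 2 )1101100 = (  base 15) 73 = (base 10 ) 108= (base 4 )1230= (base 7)213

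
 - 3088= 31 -3119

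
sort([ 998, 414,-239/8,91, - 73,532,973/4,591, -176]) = [  -  176, - 73, - 239/8,91,973/4, 414, 532,591,998]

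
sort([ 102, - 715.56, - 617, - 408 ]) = [ - 715.56, - 617, - 408,102]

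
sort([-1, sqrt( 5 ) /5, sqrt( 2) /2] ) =[  -  1,  sqrt (5)/5, sqrt(2 ) /2] 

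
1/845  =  1/845 = 0.00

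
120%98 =22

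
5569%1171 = 885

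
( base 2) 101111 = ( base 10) 47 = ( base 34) 1d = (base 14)35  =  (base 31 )1G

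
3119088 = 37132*84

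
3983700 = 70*56910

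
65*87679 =5699135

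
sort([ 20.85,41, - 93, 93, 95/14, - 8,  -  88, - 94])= [ - 94, -93, - 88, - 8,95/14,20.85,41, 93]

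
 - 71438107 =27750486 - 99188593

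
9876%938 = 496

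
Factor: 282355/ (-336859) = -5^1*149^1 * 229^(  -  1)*379^1*1471^( - 1 )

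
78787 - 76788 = 1999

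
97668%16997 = 12683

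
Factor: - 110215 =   -  5^1*7^1 * 47^1*67^1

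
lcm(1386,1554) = 51282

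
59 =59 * 1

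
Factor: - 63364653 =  - 3^3*11^1*213349^1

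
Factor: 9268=2^2 * 7^1*331^1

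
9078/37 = 245+13/37=245.35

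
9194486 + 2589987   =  11784473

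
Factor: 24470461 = 19^1 * 29^1*89^1*499^1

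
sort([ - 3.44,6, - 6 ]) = [  -  6, - 3.44,  6 ] 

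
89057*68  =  6055876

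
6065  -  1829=4236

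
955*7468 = 7131940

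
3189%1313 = 563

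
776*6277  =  4870952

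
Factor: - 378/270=-5^( - 1)*7^1 = - 7/5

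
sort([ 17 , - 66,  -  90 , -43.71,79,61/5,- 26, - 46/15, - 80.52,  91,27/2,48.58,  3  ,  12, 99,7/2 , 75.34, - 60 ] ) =[-90 , - 80.52, - 66 , -60, - 43.71, - 26,-46/15, 3,7/2,  12, 61/5, 27/2,17,48.58 , 75.34 , 79, 91,99 ]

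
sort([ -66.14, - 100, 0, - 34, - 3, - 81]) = [ - 100,-81 , - 66.14, -34, - 3,0 ] 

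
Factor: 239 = 239^1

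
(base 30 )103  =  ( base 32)S7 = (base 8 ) 1607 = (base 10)903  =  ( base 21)210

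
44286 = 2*22143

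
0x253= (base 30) jp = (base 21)177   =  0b1001010011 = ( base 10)595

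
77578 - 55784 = 21794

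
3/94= 3/94 = 0.03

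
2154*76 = 163704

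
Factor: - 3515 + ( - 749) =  - 4264 =-2^3*13^1 * 41^1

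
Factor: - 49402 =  - 2^1*17^1* 1453^1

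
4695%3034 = 1661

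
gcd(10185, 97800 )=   15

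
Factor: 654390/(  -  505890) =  - 7^( - 1)*73^( - 1 )* 661^1   =  - 661/511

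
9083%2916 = 335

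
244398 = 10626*23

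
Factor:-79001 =-13^1*59^1*103^1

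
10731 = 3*3577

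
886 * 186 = 164796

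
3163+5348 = 8511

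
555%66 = 27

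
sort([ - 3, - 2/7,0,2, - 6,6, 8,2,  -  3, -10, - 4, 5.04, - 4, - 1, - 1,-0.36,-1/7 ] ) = [ - 10, - 6, - 4  , - 4, - 3,- 3,- 1 , - 1,  -  0.36, - 2/7, - 1/7, 0, 2,2,  5.04,6,8 ] 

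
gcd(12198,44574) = 114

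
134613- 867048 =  - 732435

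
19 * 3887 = 73853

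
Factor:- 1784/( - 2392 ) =13^(-1) * 23^(  -  1)*223^1  =  223/299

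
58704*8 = 469632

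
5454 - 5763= -309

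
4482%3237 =1245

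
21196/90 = 235 + 23/45= 235.51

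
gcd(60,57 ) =3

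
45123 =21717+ 23406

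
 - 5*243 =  - 1215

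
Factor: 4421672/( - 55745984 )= - 2^( - 3 ) * 7^ (  -  1)*124433^( - 1)*552709^1 = - 552709/6968248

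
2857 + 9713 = 12570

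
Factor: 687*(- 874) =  - 2^1*3^1*19^1*23^1*229^1 = - 600438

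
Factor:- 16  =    -  2^4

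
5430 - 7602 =  -  2172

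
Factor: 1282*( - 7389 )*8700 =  - 82412472600 = -  2^3*3^3*5^2 * 29^1*641^1*821^1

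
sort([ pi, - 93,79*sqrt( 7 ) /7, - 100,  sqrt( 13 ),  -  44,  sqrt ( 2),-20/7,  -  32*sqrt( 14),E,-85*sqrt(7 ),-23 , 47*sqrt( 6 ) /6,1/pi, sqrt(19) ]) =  [ - 85*sqrt( 7),-32*sqrt( 14), - 100, - 93,-44, - 23, - 20/7,  1/pi, sqrt( 2), E, pi,  sqrt( 13), sqrt(19), 47*sqrt(6)/6,79*sqrt( 7 )/7]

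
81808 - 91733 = -9925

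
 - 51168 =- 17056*3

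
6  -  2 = 4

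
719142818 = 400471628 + 318671190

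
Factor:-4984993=-13^3*2269^1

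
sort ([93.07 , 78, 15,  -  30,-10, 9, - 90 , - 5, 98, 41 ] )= [- 90, - 30,-10, - 5,9,15, 41,78, 93.07 , 98 ] 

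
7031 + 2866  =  9897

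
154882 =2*77441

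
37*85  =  3145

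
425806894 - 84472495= 341334399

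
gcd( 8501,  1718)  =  1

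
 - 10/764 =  -5/382=   - 0.01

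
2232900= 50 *44658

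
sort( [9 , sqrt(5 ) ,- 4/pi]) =[ - 4/pi,sqrt( 5),9 ]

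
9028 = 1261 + 7767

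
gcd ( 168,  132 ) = 12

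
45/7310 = 9/1462 = 0.01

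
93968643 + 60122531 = 154091174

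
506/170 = 2 + 83/85 =2.98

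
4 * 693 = 2772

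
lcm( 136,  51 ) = 408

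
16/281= 16/281 = 0.06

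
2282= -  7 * (  -  326) 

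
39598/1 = 39598 = 39598.00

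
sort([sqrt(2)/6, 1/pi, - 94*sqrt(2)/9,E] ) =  [ - 94*sqrt( 2 )/9,sqrt( 2 )/6, 1/pi,E ]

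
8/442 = 4/221 = 0.02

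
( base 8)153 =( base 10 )107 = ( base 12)8b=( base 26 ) 43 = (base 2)1101011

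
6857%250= 107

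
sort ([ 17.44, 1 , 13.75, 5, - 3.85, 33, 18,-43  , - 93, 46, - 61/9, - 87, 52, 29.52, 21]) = [-93, - 87, - 43, - 61/9,  -  3.85, 1,5, 13.75, 17.44,18, 21 , 29.52, 33, 46, 52 ] 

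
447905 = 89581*5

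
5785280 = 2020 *2864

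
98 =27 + 71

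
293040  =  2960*99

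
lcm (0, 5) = 0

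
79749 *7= 558243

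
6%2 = 0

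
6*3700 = 22200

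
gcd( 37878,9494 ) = 2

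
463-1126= -663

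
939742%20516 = 16522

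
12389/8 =12389/8 = 1548.62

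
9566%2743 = 1337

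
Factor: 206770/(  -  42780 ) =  - 29/6 = -  2^( - 1)*3^( -1 )*29^1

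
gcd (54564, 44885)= 1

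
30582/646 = 47 + 110/323 = 47.34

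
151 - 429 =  - 278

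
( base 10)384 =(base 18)136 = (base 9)466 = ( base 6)1440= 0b110000000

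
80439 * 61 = 4906779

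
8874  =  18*493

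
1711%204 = 79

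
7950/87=2650/29 =91.38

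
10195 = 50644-40449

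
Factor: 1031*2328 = 2^3*3^1*97^1*1031^1=2400168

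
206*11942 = 2460052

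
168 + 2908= 3076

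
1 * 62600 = 62600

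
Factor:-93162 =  - 2^1*3^1 * 15527^1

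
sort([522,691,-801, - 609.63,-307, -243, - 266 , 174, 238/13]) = [ - 801, - 609.63 ,- 307, - 266,-243, 238/13,  174, 522,691]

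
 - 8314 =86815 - 95129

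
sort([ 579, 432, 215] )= [ 215, 432, 579]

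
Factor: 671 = 11^1*61^1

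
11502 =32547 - 21045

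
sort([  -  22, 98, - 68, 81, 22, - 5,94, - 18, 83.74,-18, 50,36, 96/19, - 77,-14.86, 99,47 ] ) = [ - 77,  -  68, - 22 , - 18, - 18, - 14.86,-5, 96/19,22, 36,47, 50, 81, 83.74,94,98, 99]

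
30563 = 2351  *13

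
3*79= 237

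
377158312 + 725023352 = 1102181664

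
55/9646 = 55/9646 = 0.01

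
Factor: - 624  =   - 2^4*3^1*13^1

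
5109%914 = 539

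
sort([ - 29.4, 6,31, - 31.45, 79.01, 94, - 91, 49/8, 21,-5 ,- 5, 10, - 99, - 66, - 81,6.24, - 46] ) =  [-99 , - 91, - 81,-66, -46, - 31.45, - 29.4,-5, - 5, 6,49/8,6.24, 10,21, 31,79.01,  94] 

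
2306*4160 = 9592960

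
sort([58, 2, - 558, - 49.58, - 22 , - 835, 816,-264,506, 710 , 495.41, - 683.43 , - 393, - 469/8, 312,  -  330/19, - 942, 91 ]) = [ - 942,-835, - 683.43,-558,-393,-264, - 469/8,-49.58,- 22,-330/19,  2, 58,91, 312,495.41,506 , 710, 816 ]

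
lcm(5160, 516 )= 5160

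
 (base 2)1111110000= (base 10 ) 1008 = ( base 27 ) 1a9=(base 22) 21i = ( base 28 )180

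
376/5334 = 188/2667 = 0.07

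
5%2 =1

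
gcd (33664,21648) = 16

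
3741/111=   33+ 26/37 = 33.70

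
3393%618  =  303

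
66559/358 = 66559/358 = 185.92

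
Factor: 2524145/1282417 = 5^1*13^1*38833^1 * 1282417^( - 1 )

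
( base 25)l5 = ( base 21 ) 145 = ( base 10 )530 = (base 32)GI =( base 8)1022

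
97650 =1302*75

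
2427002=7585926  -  5158924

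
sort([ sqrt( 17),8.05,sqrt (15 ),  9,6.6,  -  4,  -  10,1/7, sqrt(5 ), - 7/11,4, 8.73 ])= [- 10,  -  4,-7/11,  1/7,  sqrt(5),  sqrt(15 ),  4,sqrt(17), 6.6,8.05, 8.73,9]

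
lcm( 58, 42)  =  1218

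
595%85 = 0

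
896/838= 1 + 29/419 = 1.07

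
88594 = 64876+23718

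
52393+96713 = 149106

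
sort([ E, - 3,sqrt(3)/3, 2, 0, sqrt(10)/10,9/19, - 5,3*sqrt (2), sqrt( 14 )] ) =[  -  5, - 3, 0,sqrt(  10)/10,9/19, sqrt(3) /3, 2, E,sqrt( 14),3*sqrt (2 )] 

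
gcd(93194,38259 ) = 1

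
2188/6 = 364 + 2/3=364.67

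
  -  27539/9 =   -  27539/9 = -  3059.89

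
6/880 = 3/440 = 0.01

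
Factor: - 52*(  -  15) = 780 = 2^2*3^1 * 5^1*13^1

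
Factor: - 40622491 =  - 7^1 * 13^1*446401^1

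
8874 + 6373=15247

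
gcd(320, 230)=10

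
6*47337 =284022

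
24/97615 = 24/97615 = 0.00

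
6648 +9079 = 15727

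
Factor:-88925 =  - 5^2 * 3557^1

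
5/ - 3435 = - 1 + 686/687 = - 0.00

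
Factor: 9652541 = 9652541^1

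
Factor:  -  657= - 3^2*73^1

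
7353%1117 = 651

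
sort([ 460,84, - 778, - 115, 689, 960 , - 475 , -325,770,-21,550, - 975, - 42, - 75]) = [ - 975,-778, - 475,-325 , - 115,-75, - 42, - 21,84 , 460,550, 689,770,960]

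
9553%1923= 1861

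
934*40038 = 37395492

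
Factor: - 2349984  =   - 2^5*3^1*7^1 *13^1*269^1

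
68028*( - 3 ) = - 204084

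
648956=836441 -187485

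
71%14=1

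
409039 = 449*911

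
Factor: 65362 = 2^1*11^1*2971^1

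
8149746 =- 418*(-19497 ) 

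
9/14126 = 9/14126 =0.00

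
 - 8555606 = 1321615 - 9877221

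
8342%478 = 216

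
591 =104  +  487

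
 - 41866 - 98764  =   - 140630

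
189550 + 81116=270666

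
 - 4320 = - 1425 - 2895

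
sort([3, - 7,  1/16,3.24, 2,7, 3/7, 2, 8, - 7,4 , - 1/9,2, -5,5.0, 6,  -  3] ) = [ - 7, - 7,-5, - 3, - 1/9,  1/16,3/7, 2 , 2,  2, 3, 3.24,  4, 5.0,6 , 7, 8]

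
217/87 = 217/87= 2.49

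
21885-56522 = -34637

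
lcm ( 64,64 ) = 64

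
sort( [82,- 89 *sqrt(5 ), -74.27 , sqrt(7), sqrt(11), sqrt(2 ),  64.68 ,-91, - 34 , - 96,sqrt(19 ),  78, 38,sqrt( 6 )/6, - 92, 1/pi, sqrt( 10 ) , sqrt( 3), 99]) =[ -89*sqrt(5 ),-96, - 92,  -  91,  -  74.27, - 34, 1/pi,  sqrt ( 6)/6, sqrt( 2), sqrt(3 ), sqrt (7), sqrt( 10), sqrt(11)  ,  sqrt(19 ), 38,64.68, 78, 82, 99]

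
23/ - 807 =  -23/807 = -0.03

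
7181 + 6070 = 13251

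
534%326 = 208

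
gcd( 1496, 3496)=8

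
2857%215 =62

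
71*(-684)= -48564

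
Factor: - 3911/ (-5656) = 2^( -3)*7^( - 1)*101^(-1 )*3911^1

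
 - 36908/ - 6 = 6151 + 1/3 = 6151.33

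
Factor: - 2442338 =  - 2^1*89^1*13721^1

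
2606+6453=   9059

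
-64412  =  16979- 81391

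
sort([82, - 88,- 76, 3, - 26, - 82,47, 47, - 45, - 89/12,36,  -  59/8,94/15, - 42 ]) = [ - 88, - 82, - 76,  -  45, - 42, - 26,  -  89/12, - 59/8 , 3 , 94/15 , 36, 47,47, 82 ]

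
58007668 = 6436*9013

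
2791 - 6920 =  - 4129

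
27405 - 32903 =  - 5498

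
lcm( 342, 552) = 31464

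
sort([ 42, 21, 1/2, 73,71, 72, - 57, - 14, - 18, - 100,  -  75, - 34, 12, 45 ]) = [  -  100, - 75, - 57,-34,-18, - 14,1/2,12, 21,  42, 45,  71, 72,73]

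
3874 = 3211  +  663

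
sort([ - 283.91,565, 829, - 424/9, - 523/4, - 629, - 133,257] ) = [ - 629, - 283.91, - 133 , - 523/4, - 424/9,257,565,829 ]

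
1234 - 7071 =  - 5837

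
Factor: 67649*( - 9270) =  - 627106230 = - 2^1*3^2*5^1*61^1*103^1*1109^1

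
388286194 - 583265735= - 194979541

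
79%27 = 25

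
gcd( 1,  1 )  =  1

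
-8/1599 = -1  +  1591/1599 = - 0.01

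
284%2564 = 284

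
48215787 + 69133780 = 117349567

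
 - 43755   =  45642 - 89397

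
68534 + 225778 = 294312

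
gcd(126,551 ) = 1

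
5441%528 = 161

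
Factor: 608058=2^1*3^2*  11^1* 37^1*83^1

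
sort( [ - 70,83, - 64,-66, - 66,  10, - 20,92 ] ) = [ - 70, - 66, - 66,-64,  -  20, 10, 83,92 ]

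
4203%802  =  193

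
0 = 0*5697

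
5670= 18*315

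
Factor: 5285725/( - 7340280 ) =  - 2^(  -  3 ) * 3^( - 1 )*5^1 *17^1*12437^1 * 61169^( - 1 ) = - 1057145/1468056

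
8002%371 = 211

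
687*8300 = 5702100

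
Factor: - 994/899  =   - 2^1*7^1*29^ ( - 1)*31^( - 1 )*71^1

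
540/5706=30/317=0.09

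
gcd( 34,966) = 2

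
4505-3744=761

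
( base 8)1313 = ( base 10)715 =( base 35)kf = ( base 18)23d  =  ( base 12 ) 4b7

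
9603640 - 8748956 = 854684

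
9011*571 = 5145281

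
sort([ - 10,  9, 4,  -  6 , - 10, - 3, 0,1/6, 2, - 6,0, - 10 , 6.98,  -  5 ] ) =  [-10, - 10, - 10,  -  6, - 6, - 5, - 3, 0,0, 1/6 , 2 , 4, 6.98,  9]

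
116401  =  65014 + 51387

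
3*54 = 162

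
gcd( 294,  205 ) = 1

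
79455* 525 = 41713875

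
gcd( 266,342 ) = 38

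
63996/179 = 357 + 93/179=   357.52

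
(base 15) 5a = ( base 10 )85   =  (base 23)3g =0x55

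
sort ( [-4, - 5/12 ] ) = [-4,-5/12]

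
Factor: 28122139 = 28122139^1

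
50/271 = 50/271 = 0.18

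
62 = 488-426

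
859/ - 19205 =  - 1  +  18346/19205=- 0.04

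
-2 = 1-3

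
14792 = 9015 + 5777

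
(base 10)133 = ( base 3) 11221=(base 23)5i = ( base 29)4h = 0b10000101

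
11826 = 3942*3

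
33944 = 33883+61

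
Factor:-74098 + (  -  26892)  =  - 2^1*5^1*10099^1 = - 100990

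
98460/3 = 32820  =  32820.00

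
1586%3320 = 1586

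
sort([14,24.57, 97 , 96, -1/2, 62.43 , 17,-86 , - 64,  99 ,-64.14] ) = [ - 86, -64.14, - 64,-1/2,  14 , 17, 24.57,62.43 , 96,97,99]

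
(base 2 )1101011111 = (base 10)863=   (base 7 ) 2342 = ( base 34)pd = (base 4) 31133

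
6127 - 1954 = 4173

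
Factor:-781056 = -2^8 * 3^3* 113^1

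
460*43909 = 20198140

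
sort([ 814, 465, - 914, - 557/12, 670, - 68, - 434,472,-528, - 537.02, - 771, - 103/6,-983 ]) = [ - 983, - 914,-771, - 537.02, - 528,-434,  -  68,-557/12, - 103/6,465,472, 670, 814] 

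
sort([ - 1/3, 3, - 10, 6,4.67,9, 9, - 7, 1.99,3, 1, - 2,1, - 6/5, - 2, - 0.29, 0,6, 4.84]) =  [-10, - 7, - 2, - 2, - 6/5, - 1/3, - 0.29, 0, 1,1, 1.99, 3, 3, 4.67, 4.84, 6,6,9,  9]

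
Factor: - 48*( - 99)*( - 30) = -2^5*3^4*5^1*11^1 = - 142560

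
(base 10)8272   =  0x2050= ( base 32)82G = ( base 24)e8g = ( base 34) 75A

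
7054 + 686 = 7740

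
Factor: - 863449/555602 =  - 2^(-1)*101^1*103^1*3347^(  -  1) = - 10403/6694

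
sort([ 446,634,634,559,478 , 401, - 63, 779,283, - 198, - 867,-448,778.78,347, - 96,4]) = [ - 867, - 448,-198,-96, - 63,4,283, 347, 401, 446 , 478,559,634 , 634,778.78, 779] 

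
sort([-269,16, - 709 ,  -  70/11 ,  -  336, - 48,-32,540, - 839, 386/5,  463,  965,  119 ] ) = [-839, - 709, - 336,-269, - 48,-32, - 70/11, 16 , 386/5 , 119, 463,540,965 ] 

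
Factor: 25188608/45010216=2^5*61^1*1613^1*5626277^( - 1) = 3148576/5626277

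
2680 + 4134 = 6814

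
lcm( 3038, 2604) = 18228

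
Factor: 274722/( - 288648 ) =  - 217/228 = - 2^(-2 )*3^( - 1) * 7^1  *  19^( - 1)*31^1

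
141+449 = 590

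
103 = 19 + 84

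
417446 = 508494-91048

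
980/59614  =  490/29807 = 0.02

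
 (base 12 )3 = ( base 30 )3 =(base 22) 3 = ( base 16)3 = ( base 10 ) 3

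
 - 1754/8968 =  - 877/4484  =  - 0.20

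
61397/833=73 + 12/17= 73.71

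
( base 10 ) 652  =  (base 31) L1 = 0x28c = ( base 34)J6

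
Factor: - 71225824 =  - 2^5*67^1*139^1*239^1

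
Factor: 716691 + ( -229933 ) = 2^1 * 257^1*947^1 = 486758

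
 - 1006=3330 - 4336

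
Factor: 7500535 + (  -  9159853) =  -1659318 = - 2^1*3^1*276553^1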